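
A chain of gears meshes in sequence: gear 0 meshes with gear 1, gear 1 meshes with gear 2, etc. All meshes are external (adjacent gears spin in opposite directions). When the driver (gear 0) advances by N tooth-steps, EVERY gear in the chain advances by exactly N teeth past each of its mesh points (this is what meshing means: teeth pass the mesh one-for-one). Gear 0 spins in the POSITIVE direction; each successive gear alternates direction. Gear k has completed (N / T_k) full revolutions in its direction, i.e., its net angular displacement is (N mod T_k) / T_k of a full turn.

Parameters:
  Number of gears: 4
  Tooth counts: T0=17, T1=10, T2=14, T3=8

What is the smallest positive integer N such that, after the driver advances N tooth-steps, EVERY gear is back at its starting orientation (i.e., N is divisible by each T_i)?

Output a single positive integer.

Answer: 4760

Derivation:
Gear k returns to start when N is a multiple of T_k.
All gears at start simultaneously when N is a common multiple of [17, 10, 14, 8]; the smallest such N is lcm(17, 10, 14, 8).
Start: lcm = T0 = 17
Fold in T1=10: gcd(17, 10) = 1; lcm(17, 10) = 17 * 10 / 1 = 170 / 1 = 170
Fold in T2=14: gcd(170, 14) = 2; lcm(170, 14) = 170 * 14 / 2 = 2380 / 2 = 1190
Fold in T3=8: gcd(1190, 8) = 2; lcm(1190, 8) = 1190 * 8 / 2 = 9520 / 2 = 4760
Full cycle length = 4760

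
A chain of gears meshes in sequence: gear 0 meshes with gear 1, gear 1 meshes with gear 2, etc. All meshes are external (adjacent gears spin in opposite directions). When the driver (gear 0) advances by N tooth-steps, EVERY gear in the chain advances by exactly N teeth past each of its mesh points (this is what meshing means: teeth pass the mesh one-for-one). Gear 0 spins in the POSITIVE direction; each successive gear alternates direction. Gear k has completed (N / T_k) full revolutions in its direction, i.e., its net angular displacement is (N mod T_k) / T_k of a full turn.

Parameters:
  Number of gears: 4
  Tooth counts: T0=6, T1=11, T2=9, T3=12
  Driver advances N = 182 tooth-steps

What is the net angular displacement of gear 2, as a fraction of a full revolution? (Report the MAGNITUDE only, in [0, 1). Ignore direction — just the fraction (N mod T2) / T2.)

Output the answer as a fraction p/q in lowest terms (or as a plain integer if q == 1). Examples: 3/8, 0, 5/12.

Chain of 4 gears, tooth counts: [6, 11, 9, 12]
  gear 0: T0=6, direction=positive, advance = 182 mod 6 = 2 teeth = 2/6 turn
  gear 1: T1=11, direction=negative, advance = 182 mod 11 = 6 teeth = 6/11 turn
  gear 2: T2=9, direction=positive, advance = 182 mod 9 = 2 teeth = 2/9 turn
  gear 3: T3=12, direction=negative, advance = 182 mod 12 = 2 teeth = 2/12 turn
Gear 2: 182 mod 9 = 2
Fraction = 2 / 9 = 2/9 (gcd(2,9)=1) = 2/9

Answer: 2/9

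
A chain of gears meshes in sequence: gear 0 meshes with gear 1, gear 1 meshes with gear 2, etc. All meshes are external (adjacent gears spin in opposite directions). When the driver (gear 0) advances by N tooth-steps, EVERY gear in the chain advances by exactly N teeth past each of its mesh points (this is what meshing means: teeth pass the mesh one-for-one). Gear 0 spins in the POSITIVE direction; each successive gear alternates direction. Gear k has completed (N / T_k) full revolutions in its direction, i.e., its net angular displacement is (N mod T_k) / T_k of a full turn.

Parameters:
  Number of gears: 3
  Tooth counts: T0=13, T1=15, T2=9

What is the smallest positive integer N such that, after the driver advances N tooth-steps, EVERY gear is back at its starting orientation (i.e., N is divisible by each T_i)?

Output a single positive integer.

Answer: 585

Derivation:
Gear k returns to start when N is a multiple of T_k.
All gears at start simultaneously when N is a common multiple of [13, 15, 9]; the smallest such N is lcm(13, 15, 9).
Start: lcm = T0 = 13
Fold in T1=15: gcd(13, 15) = 1; lcm(13, 15) = 13 * 15 / 1 = 195 / 1 = 195
Fold in T2=9: gcd(195, 9) = 3; lcm(195, 9) = 195 * 9 / 3 = 1755 / 3 = 585
Full cycle length = 585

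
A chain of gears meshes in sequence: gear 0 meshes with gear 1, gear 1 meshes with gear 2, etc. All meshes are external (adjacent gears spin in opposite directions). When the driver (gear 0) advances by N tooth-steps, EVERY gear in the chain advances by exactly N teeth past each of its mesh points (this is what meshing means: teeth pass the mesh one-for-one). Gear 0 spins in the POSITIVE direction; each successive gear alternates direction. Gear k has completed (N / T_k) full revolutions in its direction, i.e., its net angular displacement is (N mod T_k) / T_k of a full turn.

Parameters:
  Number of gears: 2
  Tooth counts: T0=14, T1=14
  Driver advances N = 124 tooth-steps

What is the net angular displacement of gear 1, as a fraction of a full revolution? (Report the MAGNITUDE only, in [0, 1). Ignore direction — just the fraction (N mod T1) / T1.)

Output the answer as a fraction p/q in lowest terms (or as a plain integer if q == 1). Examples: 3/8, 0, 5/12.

Chain of 2 gears, tooth counts: [14, 14]
  gear 0: T0=14, direction=positive, advance = 124 mod 14 = 12 teeth = 12/14 turn
  gear 1: T1=14, direction=negative, advance = 124 mod 14 = 12 teeth = 12/14 turn
Gear 1: 124 mod 14 = 12
Fraction = 12 / 14 = 6/7 (gcd(12,14)=2) = 6/7

Answer: 6/7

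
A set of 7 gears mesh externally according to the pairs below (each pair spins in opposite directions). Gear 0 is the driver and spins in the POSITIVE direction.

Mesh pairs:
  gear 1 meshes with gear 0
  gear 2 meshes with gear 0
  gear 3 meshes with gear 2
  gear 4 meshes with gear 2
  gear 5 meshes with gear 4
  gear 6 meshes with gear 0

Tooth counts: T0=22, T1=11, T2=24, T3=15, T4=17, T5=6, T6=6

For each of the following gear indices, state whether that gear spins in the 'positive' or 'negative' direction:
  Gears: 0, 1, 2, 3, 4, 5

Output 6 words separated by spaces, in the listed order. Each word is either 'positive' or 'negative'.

Gear 0 (driver): positive (depth 0)
  gear 1: meshes with gear 0 -> depth 1 -> negative (opposite of gear 0)
  gear 2: meshes with gear 0 -> depth 1 -> negative (opposite of gear 0)
  gear 3: meshes with gear 2 -> depth 2 -> positive (opposite of gear 2)
  gear 4: meshes with gear 2 -> depth 2 -> positive (opposite of gear 2)
  gear 5: meshes with gear 4 -> depth 3 -> negative (opposite of gear 4)
  gear 6: meshes with gear 0 -> depth 1 -> negative (opposite of gear 0)
Queried indices 0, 1, 2, 3, 4, 5 -> positive, negative, negative, positive, positive, negative

Answer: positive negative negative positive positive negative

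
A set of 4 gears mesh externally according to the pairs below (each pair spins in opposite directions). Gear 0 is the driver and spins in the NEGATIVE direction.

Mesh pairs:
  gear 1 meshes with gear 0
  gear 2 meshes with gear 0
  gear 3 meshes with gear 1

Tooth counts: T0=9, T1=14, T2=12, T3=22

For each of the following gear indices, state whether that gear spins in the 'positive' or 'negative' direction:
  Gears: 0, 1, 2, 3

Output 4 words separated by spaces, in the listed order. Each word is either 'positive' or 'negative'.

Gear 0 (driver): negative (depth 0)
  gear 1: meshes with gear 0 -> depth 1 -> positive (opposite of gear 0)
  gear 2: meshes with gear 0 -> depth 1 -> positive (opposite of gear 0)
  gear 3: meshes with gear 1 -> depth 2 -> negative (opposite of gear 1)
Queried indices 0, 1, 2, 3 -> negative, positive, positive, negative

Answer: negative positive positive negative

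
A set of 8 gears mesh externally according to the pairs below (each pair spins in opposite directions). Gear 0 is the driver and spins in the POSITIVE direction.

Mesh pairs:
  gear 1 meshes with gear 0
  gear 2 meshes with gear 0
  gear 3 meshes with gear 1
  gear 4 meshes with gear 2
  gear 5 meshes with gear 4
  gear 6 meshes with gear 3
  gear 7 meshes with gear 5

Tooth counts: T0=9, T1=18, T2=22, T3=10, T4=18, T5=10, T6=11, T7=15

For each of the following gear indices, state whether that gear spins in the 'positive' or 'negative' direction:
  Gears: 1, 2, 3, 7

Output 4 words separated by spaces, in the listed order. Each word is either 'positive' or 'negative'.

Gear 0 (driver): positive (depth 0)
  gear 1: meshes with gear 0 -> depth 1 -> negative (opposite of gear 0)
  gear 2: meshes with gear 0 -> depth 1 -> negative (opposite of gear 0)
  gear 3: meshes with gear 1 -> depth 2 -> positive (opposite of gear 1)
  gear 4: meshes with gear 2 -> depth 2 -> positive (opposite of gear 2)
  gear 5: meshes with gear 4 -> depth 3 -> negative (opposite of gear 4)
  gear 6: meshes with gear 3 -> depth 3 -> negative (opposite of gear 3)
  gear 7: meshes with gear 5 -> depth 4 -> positive (opposite of gear 5)
Queried indices 1, 2, 3, 7 -> negative, negative, positive, positive

Answer: negative negative positive positive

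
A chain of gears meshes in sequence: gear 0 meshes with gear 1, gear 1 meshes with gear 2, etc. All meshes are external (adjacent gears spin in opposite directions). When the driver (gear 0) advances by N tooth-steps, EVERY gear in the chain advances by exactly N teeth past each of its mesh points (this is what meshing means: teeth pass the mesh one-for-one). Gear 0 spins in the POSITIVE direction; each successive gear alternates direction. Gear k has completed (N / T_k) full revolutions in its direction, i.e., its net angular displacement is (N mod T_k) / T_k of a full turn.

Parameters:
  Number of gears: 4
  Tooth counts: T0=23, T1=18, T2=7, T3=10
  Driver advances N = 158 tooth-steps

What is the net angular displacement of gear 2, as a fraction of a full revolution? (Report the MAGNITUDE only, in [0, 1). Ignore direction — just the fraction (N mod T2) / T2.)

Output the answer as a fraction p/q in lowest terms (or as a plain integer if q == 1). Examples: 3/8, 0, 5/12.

Chain of 4 gears, tooth counts: [23, 18, 7, 10]
  gear 0: T0=23, direction=positive, advance = 158 mod 23 = 20 teeth = 20/23 turn
  gear 1: T1=18, direction=negative, advance = 158 mod 18 = 14 teeth = 14/18 turn
  gear 2: T2=7, direction=positive, advance = 158 mod 7 = 4 teeth = 4/7 turn
  gear 3: T3=10, direction=negative, advance = 158 mod 10 = 8 teeth = 8/10 turn
Gear 2: 158 mod 7 = 4
Fraction = 4 / 7 = 4/7 (gcd(4,7)=1) = 4/7

Answer: 4/7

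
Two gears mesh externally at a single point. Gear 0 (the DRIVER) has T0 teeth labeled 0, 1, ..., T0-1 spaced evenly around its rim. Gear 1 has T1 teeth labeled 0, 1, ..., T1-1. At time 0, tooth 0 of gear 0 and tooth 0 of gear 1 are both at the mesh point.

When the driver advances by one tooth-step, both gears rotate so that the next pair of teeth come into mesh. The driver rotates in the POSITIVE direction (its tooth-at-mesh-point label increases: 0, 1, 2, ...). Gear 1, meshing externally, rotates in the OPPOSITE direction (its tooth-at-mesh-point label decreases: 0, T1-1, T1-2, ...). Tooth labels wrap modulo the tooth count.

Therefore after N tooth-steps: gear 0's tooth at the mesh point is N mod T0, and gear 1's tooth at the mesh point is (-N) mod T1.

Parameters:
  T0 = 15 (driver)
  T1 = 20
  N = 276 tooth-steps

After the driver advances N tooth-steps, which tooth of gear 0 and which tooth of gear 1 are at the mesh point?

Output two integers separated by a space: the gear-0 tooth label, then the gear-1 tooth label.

Answer: 6 4

Derivation:
Gear 0 (driver, T0=15): tooth at mesh = N mod T0
  276 = 18 * 15 + 6, so 276 mod 15 = 6
  gear 0 tooth = 6
Gear 1 (driven, T1=20): tooth at mesh = (-N) mod T1
  276 = 13 * 20 + 16, so 276 mod 20 = 16
  (-276) mod 20 = (-16) mod 20 = 20 - 16 = 4
Mesh after 276 steps: gear-0 tooth 6 meets gear-1 tooth 4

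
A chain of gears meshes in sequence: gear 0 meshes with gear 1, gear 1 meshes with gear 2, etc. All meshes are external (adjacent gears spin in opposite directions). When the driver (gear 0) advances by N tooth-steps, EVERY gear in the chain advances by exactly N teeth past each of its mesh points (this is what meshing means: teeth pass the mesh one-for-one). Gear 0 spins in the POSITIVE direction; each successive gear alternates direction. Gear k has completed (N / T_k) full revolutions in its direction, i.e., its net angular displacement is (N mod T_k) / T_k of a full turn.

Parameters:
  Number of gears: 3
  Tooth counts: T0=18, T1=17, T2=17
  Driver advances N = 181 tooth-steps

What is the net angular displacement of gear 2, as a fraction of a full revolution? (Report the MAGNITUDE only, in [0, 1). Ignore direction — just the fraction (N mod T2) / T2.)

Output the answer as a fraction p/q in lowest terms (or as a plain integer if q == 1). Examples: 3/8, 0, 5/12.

Chain of 3 gears, tooth counts: [18, 17, 17]
  gear 0: T0=18, direction=positive, advance = 181 mod 18 = 1 teeth = 1/18 turn
  gear 1: T1=17, direction=negative, advance = 181 mod 17 = 11 teeth = 11/17 turn
  gear 2: T2=17, direction=positive, advance = 181 mod 17 = 11 teeth = 11/17 turn
Gear 2: 181 mod 17 = 11
Fraction = 11 / 17 = 11/17 (gcd(11,17)=1) = 11/17

Answer: 11/17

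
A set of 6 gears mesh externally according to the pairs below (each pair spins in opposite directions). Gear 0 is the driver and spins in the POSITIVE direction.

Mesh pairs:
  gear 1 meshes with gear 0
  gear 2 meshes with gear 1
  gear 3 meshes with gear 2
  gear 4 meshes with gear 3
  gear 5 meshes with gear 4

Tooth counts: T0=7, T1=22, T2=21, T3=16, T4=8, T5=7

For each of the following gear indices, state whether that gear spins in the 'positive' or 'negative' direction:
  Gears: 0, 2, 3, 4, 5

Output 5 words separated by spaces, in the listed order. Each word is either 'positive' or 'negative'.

Gear 0 (driver): positive (depth 0)
  gear 1: meshes with gear 0 -> depth 1 -> negative (opposite of gear 0)
  gear 2: meshes with gear 1 -> depth 2 -> positive (opposite of gear 1)
  gear 3: meshes with gear 2 -> depth 3 -> negative (opposite of gear 2)
  gear 4: meshes with gear 3 -> depth 4 -> positive (opposite of gear 3)
  gear 5: meshes with gear 4 -> depth 5 -> negative (opposite of gear 4)
Queried indices 0, 2, 3, 4, 5 -> positive, positive, negative, positive, negative

Answer: positive positive negative positive negative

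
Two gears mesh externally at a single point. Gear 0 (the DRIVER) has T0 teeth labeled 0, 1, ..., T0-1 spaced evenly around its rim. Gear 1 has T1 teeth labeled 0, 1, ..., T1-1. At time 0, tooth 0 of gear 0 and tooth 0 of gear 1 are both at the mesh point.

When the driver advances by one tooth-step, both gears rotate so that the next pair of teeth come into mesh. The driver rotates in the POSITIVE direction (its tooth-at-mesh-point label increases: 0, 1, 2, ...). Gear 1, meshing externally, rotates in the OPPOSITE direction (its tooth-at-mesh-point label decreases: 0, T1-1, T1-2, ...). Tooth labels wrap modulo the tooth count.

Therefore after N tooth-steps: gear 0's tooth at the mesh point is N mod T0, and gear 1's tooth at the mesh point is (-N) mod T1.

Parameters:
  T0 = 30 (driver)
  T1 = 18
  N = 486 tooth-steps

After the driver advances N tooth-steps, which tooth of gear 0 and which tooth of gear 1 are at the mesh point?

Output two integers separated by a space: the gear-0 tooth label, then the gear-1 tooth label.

Gear 0 (driver, T0=30): tooth at mesh = N mod T0
  486 = 16 * 30 + 6, so 486 mod 30 = 6
  gear 0 tooth = 6
Gear 1 (driven, T1=18): tooth at mesh = (-N) mod T1
  486 = 27 * 18 + 0, so 486 mod 18 = 0
  (-486) mod 18 = 0
Mesh after 486 steps: gear-0 tooth 6 meets gear-1 tooth 0

Answer: 6 0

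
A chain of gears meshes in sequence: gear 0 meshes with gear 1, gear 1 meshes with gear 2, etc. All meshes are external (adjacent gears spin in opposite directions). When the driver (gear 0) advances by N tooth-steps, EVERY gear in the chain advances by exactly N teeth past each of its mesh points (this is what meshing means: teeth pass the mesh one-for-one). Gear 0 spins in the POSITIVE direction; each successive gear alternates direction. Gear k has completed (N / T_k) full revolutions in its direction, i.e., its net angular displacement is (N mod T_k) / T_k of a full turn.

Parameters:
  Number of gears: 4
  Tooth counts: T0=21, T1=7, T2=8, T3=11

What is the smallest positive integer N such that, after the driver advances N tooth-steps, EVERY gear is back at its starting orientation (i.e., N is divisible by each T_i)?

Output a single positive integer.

Answer: 1848

Derivation:
Gear k returns to start when N is a multiple of T_k.
All gears at start simultaneously when N is a common multiple of [21, 7, 8, 11]; the smallest such N is lcm(21, 7, 8, 11).
Start: lcm = T0 = 21
Fold in T1=7: gcd(21, 7) = 7; lcm(21, 7) = 21 * 7 / 7 = 147 / 7 = 21
Fold in T2=8: gcd(21, 8) = 1; lcm(21, 8) = 21 * 8 / 1 = 168 / 1 = 168
Fold in T3=11: gcd(168, 11) = 1; lcm(168, 11) = 168 * 11 / 1 = 1848 / 1 = 1848
Full cycle length = 1848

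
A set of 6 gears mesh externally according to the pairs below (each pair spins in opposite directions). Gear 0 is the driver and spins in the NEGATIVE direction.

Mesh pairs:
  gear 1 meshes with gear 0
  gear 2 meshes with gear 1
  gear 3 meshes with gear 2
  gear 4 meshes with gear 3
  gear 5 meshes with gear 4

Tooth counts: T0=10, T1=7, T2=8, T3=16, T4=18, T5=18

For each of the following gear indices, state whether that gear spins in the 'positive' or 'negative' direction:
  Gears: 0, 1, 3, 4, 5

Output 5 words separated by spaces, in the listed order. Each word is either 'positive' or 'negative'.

Answer: negative positive positive negative positive

Derivation:
Gear 0 (driver): negative (depth 0)
  gear 1: meshes with gear 0 -> depth 1 -> positive (opposite of gear 0)
  gear 2: meshes with gear 1 -> depth 2 -> negative (opposite of gear 1)
  gear 3: meshes with gear 2 -> depth 3 -> positive (opposite of gear 2)
  gear 4: meshes with gear 3 -> depth 4 -> negative (opposite of gear 3)
  gear 5: meshes with gear 4 -> depth 5 -> positive (opposite of gear 4)
Queried indices 0, 1, 3, 4, 5 -> negative, positive, positive, negative, positive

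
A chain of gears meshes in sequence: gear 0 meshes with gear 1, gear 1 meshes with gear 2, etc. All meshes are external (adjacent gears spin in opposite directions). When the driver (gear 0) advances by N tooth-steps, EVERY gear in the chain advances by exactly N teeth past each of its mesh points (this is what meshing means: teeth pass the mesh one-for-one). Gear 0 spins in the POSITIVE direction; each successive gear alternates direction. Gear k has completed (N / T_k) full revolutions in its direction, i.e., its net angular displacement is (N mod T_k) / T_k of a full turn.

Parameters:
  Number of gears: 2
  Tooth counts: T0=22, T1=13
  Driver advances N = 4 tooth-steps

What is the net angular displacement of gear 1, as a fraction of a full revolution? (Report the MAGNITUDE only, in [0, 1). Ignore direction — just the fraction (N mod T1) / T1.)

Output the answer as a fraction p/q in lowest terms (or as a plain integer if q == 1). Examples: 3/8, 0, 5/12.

Answer: 4/13

Derivation:
Chain of 2 gears, tooth counts: [22, 13]
  gear 0: T0=22, direction=positive, advance = 4 mod 22 = 4 teeth = 4/22 turn
  gear 1: T1=13, direction=negative, advance = 4 mod 13 = 4 teeth = 4/13 turn
Gear 1: 4 mod 13 = 4
Fraction = 4 / 13 = 4/13 (gcd(4,13)=1) = 4/13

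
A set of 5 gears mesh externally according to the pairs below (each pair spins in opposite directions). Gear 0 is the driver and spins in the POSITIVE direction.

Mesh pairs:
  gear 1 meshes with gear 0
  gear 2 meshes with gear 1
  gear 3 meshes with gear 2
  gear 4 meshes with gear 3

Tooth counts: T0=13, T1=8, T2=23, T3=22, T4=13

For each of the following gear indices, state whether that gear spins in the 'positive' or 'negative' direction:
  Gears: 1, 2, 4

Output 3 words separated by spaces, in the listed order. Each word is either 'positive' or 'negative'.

Answer: negative positive positive

Derivation:
Gear 0 (driver): positive (depth 0)
  gear 1: meshes with gear 0 -> depth 1 -> negative (opposite of gear 0)
  gear 2: meshes with gear 1 -> depth 2 -> positive (opposite of gear 1)
  gear 3: meshes with gear 2 -> depth 3 -> negative (opposite of gear 2)
  gear 4: meshes with gear 3 -> depth 4 -> positive (opposite of gear 3)
Queried indices 1, 2, 4 -> negative, positive, positive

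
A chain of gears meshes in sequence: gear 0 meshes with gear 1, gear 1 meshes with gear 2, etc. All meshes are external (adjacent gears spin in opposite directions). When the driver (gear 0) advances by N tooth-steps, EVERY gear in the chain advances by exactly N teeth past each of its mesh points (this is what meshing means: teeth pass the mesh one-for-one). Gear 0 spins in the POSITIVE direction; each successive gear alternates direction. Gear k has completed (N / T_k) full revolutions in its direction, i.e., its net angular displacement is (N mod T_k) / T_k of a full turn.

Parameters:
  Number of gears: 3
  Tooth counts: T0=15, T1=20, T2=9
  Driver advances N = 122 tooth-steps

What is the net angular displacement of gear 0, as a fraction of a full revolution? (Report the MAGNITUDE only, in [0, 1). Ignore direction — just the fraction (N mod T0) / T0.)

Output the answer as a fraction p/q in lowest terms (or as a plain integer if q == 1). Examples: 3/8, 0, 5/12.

Chain of 3 gears, tooth counts: [15, 20, 9]
  gear 0: T0=15, direction=positive, advance = 122 mod 15 = 2 teeth = 2/15 turn
  gear 1: T1=20, direction=negative, advance = 122 mod 20 = 2 teeth = 2/20 turn
  gear 2: T2=9, direction=positive, advance = 122 mod 9 = 5 teeth = 5/9 turn
Gear 0: 122 mod 15 = 2
Fraction = 2 / 15 = 2/15 (gcd(2,15)=1) = 2/15

Answer: 2/15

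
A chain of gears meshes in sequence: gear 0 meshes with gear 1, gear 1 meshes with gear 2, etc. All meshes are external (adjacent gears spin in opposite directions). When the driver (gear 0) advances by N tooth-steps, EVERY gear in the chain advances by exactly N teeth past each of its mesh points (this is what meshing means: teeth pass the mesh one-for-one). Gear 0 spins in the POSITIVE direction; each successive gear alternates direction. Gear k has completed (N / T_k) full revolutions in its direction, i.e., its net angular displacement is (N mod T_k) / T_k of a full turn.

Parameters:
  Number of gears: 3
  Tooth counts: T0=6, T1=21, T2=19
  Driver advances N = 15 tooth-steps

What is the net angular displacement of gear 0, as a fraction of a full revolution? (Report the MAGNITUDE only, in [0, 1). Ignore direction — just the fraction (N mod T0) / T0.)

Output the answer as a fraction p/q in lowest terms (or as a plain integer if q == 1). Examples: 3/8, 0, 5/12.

Answer: 1/2

Derivation:
Chain of 3 gears, tooth counts: [6, 21, 19]
  gear 0: T0=6, direction=positive, advance = 15 mod 6 = 3 teeth = 3/6 turn
  gear 1: T1=21, direction=negative, advance = 15 mod 21 = 15 teeth = 15/21 turn
  gear 2: T2=19, direction=positive, advance = 15 mod 19 = 15 teeth = 15/19 turn
Gear 0: 15 mod 6 = 3
Fraction = 3 / 6 = 1/2 (gcd(3,6)=3) = 1/2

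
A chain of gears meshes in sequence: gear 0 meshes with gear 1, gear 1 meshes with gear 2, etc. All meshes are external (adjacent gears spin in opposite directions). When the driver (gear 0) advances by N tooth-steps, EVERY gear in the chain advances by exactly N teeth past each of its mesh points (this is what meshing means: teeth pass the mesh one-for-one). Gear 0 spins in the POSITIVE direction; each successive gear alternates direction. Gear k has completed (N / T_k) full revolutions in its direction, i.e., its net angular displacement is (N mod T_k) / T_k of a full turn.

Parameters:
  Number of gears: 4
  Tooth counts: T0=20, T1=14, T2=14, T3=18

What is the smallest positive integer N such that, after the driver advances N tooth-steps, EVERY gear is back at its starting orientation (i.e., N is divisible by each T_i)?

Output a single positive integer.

Answer: 1260

Derivation:
Gear k returns to start when N is a multiple of T_k.
All gears at start simultaneously when N is a common multiple of [20, 14, 14, 18]; the smallest such N is lcm(20, 14, 14, 18).
Start: lcm = T0 = 20
Fold in T1=14: gcd(20, 14) = 2; lcm(20, 14) = 20 * 14 / 2 = 280 / 2 = 140
Fold in T2=14: gcd(140, 14) = 14; lcm(140, 14) = 140 * 14 / 14 = 1960 / 14 = 140
Fold in T3=18: gcd(140, 18) = 2; lcm(140, 18) = 140 * 18 / 2 = 2520 / 2 = 1260
Full cycle length = 1260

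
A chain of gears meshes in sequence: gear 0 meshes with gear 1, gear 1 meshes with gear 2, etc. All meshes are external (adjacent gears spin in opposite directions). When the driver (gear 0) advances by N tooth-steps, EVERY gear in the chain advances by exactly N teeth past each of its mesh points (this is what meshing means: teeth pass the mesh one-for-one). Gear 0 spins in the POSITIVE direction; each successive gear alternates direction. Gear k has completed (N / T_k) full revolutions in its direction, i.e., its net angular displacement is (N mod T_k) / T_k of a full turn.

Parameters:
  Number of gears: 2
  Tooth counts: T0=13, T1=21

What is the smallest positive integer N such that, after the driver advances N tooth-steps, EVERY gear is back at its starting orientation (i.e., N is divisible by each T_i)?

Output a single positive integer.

Gear k returns to start when N is a multiple of T_k.
All gears at start simultaneously when N is a common multiple of [13, 21]; the smallest such N is lcm(13, 21).
Start: lcm = T0 = 13
Fold in T1=21: gcd(13, 21) = 1; lcm(13, 21) = 13 * 21 / 1 = 273 / 1 = 273
Full cycle length = 273

Answer: 273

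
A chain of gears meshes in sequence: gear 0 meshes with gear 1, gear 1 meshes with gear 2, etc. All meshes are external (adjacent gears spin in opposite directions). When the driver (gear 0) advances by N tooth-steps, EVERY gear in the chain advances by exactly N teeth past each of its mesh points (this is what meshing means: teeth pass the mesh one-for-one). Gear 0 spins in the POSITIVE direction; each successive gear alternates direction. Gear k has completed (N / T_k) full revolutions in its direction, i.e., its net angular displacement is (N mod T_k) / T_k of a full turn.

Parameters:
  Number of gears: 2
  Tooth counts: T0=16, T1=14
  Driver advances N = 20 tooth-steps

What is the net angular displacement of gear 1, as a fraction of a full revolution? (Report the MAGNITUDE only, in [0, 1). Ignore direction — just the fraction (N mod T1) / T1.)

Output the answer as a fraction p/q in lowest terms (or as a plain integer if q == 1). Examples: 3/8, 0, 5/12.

Answer: 3/7

Derivation:
Chain of 2 gears, tooth counts: [16, 14]
  gear 0: T0=16, direction=positive, advance = 20 mod 16 = 4 teeth = 4/16 turn
  gear 1: T1=14, direction=negative, advance = 20 mod 14 = 6 teeth = 6/14 turn
Gear 1: 20 mod 14 = 6
Fraction = 6 / 14 = 3/7 (gcd(6,14)=2) = 3/7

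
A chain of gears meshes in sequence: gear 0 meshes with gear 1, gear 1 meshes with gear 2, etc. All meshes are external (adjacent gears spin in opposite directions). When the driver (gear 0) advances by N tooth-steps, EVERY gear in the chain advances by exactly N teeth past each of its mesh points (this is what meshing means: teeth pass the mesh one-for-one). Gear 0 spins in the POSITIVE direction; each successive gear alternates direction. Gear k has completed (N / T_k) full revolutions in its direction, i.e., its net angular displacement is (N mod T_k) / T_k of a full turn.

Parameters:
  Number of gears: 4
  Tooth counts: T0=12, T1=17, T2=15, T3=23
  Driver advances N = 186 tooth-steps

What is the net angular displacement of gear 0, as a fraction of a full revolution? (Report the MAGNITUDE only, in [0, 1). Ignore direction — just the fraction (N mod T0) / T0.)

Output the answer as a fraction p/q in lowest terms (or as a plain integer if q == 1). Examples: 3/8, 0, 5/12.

Answer: 1/2

Derivation:
Chain of 4 gears, tooth counts: [12, 17, 15, 23]
  gear 0: T0=12, direction=positive, advance = 186 mod 12 = 6 teeth = 6/12 turn
  gear 1: T1=17, direction=negative, advance = 186 mod 17 = 16 teeth = 16/17 turn
  gear 2: T2=15, direction=positive, advance = 186 mod 15 = 6 teeth = 6/15 turn
  gear 3: T3=23, direction=negative, advance = 186 mod 23 = 2 teeth = 2/23 turn
Gear 0: 186 mod 12 = 6
Fraction = 6 / 12 = 1/2 (gcd(6,12)=6) = 1/2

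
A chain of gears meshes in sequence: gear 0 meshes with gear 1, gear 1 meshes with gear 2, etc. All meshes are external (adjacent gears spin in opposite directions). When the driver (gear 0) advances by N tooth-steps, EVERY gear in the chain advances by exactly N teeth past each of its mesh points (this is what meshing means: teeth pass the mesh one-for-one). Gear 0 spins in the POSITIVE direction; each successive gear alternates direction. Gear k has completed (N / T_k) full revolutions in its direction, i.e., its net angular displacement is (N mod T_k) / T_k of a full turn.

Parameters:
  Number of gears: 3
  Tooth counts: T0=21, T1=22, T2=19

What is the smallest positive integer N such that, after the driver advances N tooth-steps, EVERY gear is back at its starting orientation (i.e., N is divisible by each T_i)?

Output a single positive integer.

Answer: 8778

Derivation:
Gear k returns to start when N is a multiple of T_k.
All gears at start simultaneously when N is a common multiple of [21, 22, 19]; the smallest such N is lcm(21, 22, 19).
Start: lcm = T0 = 21
Fold in T1=22: gcd(21, 22) = 1; lcm(21, 22) = 21 * 22 / 1 = 462 / 1 = 462
Fold in T2=19: gcd(462, 19) = 1; lcm(462, 19) = 462 * 19 / 1 = 8778 / 1 = 8778
Full cycle length = 8778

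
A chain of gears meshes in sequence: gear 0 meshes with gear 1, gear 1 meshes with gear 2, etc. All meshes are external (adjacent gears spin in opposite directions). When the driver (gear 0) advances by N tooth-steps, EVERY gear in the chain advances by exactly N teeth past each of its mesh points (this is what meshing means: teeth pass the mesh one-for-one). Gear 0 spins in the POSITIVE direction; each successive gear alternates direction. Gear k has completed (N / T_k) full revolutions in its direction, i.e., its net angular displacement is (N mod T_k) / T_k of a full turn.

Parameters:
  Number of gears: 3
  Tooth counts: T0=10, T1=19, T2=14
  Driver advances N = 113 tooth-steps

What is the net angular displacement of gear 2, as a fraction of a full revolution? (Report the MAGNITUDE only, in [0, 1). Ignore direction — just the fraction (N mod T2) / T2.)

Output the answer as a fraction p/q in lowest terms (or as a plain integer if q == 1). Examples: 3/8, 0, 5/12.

Answer: 1/14

Derivation:
Chain of 3 gears, tooth counts: [10, 19, 14]
  gear 0: T0=10, direction=positive, advance = 113 mod 10 = 3 teeth = 3/10 turn
  gear 1: T1=19, direction=negative, advance = 113 mod 19 = 18 teeth = 18/19 turn
  gear 2: T2=14, direction=positive, advance = 113 mod 14 = 1 teeth = 1/14 turn
Gear 2: 113 mod 14 = 1
Fraction = 1 / 14 = 1/14 (gcd(1,14)=1) = 1/14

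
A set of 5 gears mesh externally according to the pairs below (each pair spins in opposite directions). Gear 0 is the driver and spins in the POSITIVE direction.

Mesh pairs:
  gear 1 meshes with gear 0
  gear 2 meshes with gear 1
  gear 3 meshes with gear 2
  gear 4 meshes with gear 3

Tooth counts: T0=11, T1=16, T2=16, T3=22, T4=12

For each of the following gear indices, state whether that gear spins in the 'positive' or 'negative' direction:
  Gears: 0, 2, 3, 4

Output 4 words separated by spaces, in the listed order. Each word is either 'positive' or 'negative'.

Answer: positive positive negative positive

Derivation:
Gear 0 (driver): positive (depth 0)
  gear 1: meshes with gear 0 -> depth 1 -> negative (opposite of gear 0)
  gear 2: meshes with gear 1 -> depth 2 -> positive (opposite of gear 1)
  gear 3: meshes with gear 2 -> depth 3 -> negative (opposite of gear 2)
  gear 4: meshes with gear 3 -> depth 4 -> positive (opposite of gear 3)
Queried indices 0, 2, 3, 4 -> positive, positive, negative, positive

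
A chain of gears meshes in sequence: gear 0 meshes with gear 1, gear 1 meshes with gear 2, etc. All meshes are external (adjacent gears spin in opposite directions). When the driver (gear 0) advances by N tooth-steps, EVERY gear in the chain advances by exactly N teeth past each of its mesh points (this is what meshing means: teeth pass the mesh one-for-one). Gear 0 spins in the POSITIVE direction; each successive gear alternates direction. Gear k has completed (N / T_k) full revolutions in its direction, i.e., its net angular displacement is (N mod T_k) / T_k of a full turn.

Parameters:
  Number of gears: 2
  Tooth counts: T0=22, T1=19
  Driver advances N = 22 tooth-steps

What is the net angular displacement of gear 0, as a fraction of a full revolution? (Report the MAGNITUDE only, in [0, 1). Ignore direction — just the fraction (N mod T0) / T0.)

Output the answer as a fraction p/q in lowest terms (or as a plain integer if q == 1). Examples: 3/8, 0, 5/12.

Answer: 0

Derivation:
Chain of 2 gears, tooth counts: [22, 19]
  gear 0: T0=22, direction=positive, advance = 22 mod 22 = 0 teeth = 0/22 turn
  gear 1: T1=19, direction=negative, advance = 22 mod 19 = 3 teeth = 3/19 turn
Gear 0: 22 mod 22 = 0
Fraction = 0 / 22 = 0/1 (gcd(0,22)=22) = 0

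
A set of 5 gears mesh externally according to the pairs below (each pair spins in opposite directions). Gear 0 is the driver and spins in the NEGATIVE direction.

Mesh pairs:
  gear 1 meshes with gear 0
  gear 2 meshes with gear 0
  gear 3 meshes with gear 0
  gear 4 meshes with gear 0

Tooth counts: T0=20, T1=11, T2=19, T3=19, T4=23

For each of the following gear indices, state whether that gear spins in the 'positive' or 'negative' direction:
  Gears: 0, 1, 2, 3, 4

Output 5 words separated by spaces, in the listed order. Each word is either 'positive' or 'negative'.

Answer: negative positive positive positive positive

Derivation:
Gear 0 (driver): negative (depth 0)
  gear 1: meshes with gear 0 -> depth 1 -> positive (opposite of gear 0)
  gear 2: meshes with gear 0 -> depth 1 -> positive (opposite of gear 0)
  gear 3: meshes with gear 0 -> depth 1 -> positive (opposite of gear 0)
  gear 4: meshes with gear 0 -> depth 1 -> positive (opposite of gear 0)
Queried indices 0, 1, 2, 3, 4 -> negative, positive, positive, positive, positive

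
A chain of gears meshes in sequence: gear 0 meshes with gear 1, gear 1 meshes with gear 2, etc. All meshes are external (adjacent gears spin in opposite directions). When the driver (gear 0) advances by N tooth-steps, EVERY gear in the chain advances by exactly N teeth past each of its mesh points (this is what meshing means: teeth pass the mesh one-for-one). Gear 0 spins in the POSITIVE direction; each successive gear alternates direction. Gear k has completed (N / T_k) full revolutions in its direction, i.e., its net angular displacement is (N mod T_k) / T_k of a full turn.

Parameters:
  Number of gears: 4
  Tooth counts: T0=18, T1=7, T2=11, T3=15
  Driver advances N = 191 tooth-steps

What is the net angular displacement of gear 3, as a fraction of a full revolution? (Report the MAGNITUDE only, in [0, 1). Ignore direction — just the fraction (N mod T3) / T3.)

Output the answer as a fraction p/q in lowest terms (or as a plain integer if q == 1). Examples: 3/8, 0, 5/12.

Chain of 4 gears, tooth counts: [18, 7, 11, 15]
  gear 0: T0=18, direction=positive, advance = 191 mod 18 = 11 teeth = 11/18 turn
  gear 1: T1=7, direction=negative, advance = 191 mod 7 = 2 teeth = 2/7 turn
  gear 2: T2=11, direction=positive, advance = 191 mod 11 = 4 teeth = 4/11 turn
  gear 3: T3=15, direction=negative, advance = 191 mod 15 = 11 teeth = 11/15 turn
Gear 3: 191 mod 15 = 11
Fraction = 11 / 15 = 11/15 (gcd(11,15)=1) = 11/15

Answer: 11/15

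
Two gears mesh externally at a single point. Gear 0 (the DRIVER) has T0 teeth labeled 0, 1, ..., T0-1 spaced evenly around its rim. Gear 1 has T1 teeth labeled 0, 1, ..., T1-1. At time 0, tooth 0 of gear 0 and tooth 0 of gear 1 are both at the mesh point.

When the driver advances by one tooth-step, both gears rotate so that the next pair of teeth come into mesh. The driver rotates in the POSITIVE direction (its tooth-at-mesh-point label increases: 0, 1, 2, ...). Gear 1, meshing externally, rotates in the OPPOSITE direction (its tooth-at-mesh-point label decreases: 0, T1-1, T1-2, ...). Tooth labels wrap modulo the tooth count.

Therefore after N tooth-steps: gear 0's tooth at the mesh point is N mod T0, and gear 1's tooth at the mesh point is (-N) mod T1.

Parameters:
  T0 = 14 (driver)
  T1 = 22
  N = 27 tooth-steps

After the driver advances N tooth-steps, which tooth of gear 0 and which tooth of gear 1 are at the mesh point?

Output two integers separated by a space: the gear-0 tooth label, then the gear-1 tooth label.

Answer: 13 17

Derivation:
Gear 0 (driver, T0=14): tooth at mesh = N mod T0
  27 = 1 * 14 + 13, so 27 mod 14 = 13
  gear 0 tooth = 13
Gear 1 (driven, T1=22): tooth at mesh = (-N) mod T1
  27 = 1 * 22 + 5, so 27 mod 22 = 5
  (-27) mod 22 = (-5) mod 22 = 22 - 5 = 17
Mesh after 27 steps: gear-0 tooth 13 meets gear-1 tooth 17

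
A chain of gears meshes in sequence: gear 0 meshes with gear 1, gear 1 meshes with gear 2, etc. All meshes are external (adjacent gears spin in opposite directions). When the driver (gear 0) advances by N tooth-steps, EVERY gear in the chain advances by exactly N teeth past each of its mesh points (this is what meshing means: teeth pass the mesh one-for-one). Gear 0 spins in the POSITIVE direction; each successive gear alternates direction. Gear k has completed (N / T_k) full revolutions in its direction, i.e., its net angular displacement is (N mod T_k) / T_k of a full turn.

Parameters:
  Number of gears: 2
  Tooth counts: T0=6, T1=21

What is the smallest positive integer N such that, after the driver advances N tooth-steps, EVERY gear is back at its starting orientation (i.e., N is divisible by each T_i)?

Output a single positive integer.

Answer: 42

Derivation:
Gear k returns to start when N is a multiple of T_k.
All gears at start simultaneously when N is a common multiple of [6, 21]; the smallest such N is lcm(6, 21).
Start: lcm = T0 = 6
Fold in T1=21: gcd(6, 21) = 3; lcm(6, 21) = 6 * 21 / 3 = 126 / 3 = 42
Full cycle length = 42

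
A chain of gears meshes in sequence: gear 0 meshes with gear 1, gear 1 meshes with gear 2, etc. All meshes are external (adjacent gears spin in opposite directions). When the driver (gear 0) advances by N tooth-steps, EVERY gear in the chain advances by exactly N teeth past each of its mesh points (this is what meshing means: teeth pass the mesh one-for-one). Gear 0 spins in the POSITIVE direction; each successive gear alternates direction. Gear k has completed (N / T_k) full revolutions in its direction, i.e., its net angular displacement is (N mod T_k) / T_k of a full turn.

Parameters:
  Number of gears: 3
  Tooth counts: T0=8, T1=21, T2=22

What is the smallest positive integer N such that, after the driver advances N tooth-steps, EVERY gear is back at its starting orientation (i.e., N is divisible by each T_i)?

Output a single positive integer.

Answer: 1848

Derivation:
Gear k returns to start when N is a multiple of T_k.
All gears at start simultaneously when N is a common multiple of [8, 21, 22]; the smallest such N is lcm(8, 21, 22).
Start: lcm = T0 = 8
Fold in T1=21: gcd(8, 21) = 1; lcm(8, 21) = 8 * 21 / 1 = 168 / 1 = 168
Fold in T2=22: gcd(168, 22) = 2; lcm(168, 22) = 168 * 22 / 2 = 3696 / 2 = 1848
Full cycle length = 1848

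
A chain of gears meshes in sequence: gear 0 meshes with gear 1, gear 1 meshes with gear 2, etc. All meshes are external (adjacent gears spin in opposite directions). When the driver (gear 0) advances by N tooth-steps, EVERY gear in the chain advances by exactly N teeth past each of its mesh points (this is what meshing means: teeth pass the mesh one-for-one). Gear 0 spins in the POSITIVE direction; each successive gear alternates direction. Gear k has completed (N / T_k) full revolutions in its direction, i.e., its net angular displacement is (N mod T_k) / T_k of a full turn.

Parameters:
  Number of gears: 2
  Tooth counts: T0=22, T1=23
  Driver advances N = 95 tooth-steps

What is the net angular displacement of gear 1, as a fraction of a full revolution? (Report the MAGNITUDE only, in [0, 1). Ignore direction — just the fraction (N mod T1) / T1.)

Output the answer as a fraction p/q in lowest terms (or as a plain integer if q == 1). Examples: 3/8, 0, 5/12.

Chain of 2 gears, tooth counts: [22, 23]
  gear 0: T0=22, direction=positive, advance = 95 mod 22 = 7 teeth = 7/22 turn
  gear 1: T1=23, direction=negative, advance = 95 mod 23 = 3 teeth = 3/23 turn
Gear 1: 95 mod 23 = 3
Fraction = 3 / 23 = 3/23 (gcd(3,23)=1) = 3/23

Answer: 3/23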